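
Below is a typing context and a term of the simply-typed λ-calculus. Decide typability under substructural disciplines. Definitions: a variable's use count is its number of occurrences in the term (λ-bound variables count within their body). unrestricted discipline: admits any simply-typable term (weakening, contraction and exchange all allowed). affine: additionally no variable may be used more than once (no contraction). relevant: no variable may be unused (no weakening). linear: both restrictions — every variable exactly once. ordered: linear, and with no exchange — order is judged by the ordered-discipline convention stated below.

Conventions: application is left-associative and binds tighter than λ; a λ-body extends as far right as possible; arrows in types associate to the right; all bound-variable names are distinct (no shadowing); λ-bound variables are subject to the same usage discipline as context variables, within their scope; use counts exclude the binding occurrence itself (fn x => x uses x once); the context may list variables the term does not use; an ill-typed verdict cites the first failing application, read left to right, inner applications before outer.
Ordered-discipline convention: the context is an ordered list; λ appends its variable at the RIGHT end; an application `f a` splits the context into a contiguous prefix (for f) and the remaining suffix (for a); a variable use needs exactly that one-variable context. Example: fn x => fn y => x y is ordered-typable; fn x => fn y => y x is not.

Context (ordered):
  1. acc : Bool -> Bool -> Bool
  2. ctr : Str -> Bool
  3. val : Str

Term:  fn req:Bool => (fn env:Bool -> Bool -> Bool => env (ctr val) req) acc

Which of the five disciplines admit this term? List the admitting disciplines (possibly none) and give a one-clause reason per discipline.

admitted in: linear, affine, relevant, unrestricted
counts: acc: 1; ctr: 1; val: 1; req [bound]: 1; env [bound]: 1
use order (left to right): env, ctr, val, req, acc
typing: ✓ — Bool -> Bool
ordered: ✗, use order env, ctr, val, req, acc needs exchange
linear: ✓, exactly-once usage across acc, ctr, val, req, env
affine: ✓, acc, ctr, val, req, env: no repeats, contraction unneeded
relevant: ✓, at least one use each (acc, ctr, val, req, env)
unrestricted: ✓, well-typed at Bool -> Bool; no restrictions here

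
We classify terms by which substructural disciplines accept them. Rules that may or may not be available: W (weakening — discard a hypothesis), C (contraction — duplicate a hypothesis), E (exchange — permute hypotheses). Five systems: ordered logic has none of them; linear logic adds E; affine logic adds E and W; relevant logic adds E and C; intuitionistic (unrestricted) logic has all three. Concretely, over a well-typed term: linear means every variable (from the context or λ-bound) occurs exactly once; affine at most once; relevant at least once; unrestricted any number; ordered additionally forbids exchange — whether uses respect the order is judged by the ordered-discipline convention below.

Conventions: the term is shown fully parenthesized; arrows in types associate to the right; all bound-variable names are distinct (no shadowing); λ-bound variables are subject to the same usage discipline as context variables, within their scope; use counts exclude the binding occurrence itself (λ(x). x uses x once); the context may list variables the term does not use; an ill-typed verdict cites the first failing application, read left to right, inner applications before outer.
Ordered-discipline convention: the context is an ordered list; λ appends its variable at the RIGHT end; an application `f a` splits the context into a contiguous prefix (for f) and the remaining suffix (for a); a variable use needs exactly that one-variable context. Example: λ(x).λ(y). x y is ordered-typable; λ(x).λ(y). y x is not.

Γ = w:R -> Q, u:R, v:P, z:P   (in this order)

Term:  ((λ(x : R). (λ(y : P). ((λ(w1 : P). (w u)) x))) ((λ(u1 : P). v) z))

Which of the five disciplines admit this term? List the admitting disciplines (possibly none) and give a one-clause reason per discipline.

accepted by: none
counts: w: 1×, u: 1×, v: 1×, z: 1×, x (λ-bound): 1×, y (λ-bound): 0×, w1 (λ-bound): 0×, u1 (λ-bound): 0×
use order (left to right): w, u, x, v, z
typing: ill-typed: argument of type R where P is required
ordered: ✗ — fails simple typing
linear: ✗ — a type mismatch blocks all five
affine: ✗ — the type mismatch rejects it
relevant: ✗ — not simply typable
unrestricted: ✗ — fails simple typing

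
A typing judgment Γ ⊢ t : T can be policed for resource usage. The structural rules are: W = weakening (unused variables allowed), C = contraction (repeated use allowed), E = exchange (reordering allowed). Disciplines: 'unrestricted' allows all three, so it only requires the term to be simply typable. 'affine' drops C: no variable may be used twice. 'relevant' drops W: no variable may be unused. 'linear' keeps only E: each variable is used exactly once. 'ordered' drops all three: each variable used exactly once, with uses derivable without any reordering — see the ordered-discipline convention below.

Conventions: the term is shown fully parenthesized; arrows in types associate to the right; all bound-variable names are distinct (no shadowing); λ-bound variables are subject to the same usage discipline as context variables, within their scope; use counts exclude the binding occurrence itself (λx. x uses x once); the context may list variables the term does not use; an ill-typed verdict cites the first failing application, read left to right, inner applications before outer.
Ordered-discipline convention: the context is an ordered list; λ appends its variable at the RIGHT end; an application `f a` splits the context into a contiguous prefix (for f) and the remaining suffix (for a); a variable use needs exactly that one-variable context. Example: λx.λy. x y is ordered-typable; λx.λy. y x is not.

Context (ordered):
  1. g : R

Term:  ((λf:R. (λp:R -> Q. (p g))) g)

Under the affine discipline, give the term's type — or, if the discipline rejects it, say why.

not well-typed under affine — repeated use of g ×2
counts: g: 2, f (λ-bound): 0, p (λ-bound): 1
left-to-right use order: p, g, g
typing: ✓ — (R -> Q) -> Q
all disciplines: ordered ✗, linear ✗, affine ✗, relevant ✗, unrestricted ✓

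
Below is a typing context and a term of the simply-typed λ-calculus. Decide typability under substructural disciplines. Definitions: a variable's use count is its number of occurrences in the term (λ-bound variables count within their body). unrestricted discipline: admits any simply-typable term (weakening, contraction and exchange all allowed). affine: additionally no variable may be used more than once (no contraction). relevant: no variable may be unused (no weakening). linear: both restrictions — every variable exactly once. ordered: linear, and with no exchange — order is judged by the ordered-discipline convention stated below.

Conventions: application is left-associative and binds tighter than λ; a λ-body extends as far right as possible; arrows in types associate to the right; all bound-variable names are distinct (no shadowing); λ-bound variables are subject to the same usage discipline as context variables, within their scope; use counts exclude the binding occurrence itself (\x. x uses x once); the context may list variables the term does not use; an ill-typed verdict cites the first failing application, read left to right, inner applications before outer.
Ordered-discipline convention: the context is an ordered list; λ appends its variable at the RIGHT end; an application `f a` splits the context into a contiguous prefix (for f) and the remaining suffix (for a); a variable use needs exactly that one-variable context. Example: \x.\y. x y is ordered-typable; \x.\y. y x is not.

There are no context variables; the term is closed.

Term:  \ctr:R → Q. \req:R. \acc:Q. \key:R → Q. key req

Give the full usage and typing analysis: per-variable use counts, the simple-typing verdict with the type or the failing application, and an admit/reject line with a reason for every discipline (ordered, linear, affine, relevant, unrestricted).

usage: ctr (λ-bound): 0, req (λ-bound): 1, acc (λ-bound): 0, key (λ-bound): 1
use order (left to right): key, req
typing: ✓ — (R → Q) → R → Q → (R → Q) → Q
ordered: ✗, ctr, acc never used (weakening)
linear: ✗, ctr, acc never used (weakening)
affine: ✓, at most one use each (ctr, req, acc, key)
relevant: ✗, ctr, acc never used (weakening)
unrestricted: ✓, typability at (R → Q) → R → Q → (R → Q) → Q is all that's needed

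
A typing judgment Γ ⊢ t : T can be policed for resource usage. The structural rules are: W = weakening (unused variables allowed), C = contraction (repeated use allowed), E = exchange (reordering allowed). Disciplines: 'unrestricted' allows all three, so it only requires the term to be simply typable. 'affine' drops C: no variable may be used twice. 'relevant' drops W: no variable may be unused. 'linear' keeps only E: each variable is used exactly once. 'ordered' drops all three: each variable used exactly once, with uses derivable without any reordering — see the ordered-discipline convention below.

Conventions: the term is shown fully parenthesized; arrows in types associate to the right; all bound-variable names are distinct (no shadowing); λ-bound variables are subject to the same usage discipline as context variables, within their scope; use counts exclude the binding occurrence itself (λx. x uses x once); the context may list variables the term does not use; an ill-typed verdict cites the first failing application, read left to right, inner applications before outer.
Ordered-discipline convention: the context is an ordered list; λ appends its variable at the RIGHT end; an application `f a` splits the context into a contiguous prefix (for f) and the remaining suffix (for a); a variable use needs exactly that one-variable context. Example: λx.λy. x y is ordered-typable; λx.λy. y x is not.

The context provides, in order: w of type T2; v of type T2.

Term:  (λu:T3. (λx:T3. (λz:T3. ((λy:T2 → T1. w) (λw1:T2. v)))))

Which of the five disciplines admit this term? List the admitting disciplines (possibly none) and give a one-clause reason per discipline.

admitted by: none
usage: w: 1, v: 1, u (bound): 0, x (bound): 0, z (bound): 0, y (bound): 0, w1 (bound): 0
left-to-right use order: w, v
typing: ill-typed: a function awaiting T2 → T1 gets T2 → T2
ordered: ✗ — fails simple typing
linear: ✗ — a type mismatch blocks all five
affine: ✗ — the type mismatch rejects it
relevant: ✗ — not simply typable
unrestricted: ✗ — fails simple typing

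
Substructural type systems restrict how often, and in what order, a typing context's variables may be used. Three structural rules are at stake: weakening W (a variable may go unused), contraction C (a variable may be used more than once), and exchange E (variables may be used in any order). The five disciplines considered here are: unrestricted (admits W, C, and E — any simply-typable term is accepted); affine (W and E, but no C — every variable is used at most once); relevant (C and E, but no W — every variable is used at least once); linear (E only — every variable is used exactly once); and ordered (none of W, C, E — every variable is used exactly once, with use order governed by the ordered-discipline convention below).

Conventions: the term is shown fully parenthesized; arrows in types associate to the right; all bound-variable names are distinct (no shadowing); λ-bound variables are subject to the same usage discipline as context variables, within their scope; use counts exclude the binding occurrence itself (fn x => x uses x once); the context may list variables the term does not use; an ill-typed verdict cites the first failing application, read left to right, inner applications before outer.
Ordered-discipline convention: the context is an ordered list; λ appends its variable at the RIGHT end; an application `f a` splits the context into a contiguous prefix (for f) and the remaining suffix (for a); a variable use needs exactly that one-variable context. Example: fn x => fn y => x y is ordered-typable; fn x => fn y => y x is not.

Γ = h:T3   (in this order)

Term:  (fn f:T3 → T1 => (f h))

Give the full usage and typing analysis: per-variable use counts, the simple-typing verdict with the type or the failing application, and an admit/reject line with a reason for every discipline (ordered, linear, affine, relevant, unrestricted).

counts: h=1, f (λ-bound)=1
order of uses: f, h
typing: ✓ — (T3 → T1) → T1
ordered: ✗, no ordered split (uses run f, h)
linear: ✓, h, f: one use apiece
affine: ✓, no duplicate uses among h, f
relevant: ✓, h, f: all used, weakening unneeded
unrestricted: ✓, simply typable at (T3 → T1) → T1; W, C, E all held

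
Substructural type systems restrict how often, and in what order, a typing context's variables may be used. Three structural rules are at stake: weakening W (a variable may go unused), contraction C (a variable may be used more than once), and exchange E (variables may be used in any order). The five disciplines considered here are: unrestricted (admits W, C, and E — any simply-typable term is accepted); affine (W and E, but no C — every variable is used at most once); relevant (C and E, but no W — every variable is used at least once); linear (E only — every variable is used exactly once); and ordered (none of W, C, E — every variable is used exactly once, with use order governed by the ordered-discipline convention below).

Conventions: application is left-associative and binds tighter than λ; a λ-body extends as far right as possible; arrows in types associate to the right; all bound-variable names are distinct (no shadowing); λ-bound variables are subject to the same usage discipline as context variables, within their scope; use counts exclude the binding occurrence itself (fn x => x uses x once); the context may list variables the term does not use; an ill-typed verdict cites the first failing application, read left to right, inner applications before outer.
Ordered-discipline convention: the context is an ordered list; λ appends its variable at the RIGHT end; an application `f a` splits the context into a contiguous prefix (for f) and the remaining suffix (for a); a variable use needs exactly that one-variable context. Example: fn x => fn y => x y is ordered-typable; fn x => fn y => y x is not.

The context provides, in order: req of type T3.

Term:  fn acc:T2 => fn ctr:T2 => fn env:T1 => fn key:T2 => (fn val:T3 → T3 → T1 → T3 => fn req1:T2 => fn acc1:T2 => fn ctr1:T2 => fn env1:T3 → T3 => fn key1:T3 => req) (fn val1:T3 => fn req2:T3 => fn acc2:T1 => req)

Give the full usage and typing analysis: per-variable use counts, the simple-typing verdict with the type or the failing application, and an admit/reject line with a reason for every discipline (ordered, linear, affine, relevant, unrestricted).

variable uses: req: 2×, acc (bound): 0×, ctr (bound): 0×, env (bound): 0×, key (bound): 0×, val (bound): 0×, req1 (bound): 0×, acc1 (bound): 0×, ctr1 (bound): 0×, env1 (bound): 0×, key1 (bound): 0×, val1 (bound): 0×, req2 (bound): 0×, acc2 (bound): 0×
order of uses: req, req
typing: well-typed — term : T2 → T2 → T1 → T2 → T2 → T2 → T2 → (T3 → T3) → T3 → T3
ordered ✗ (req ×2 used more than once (contraction); needs weakening: acc, ctr, env, key, val, req1, acc1, ctr1, env1, key1, val1, req2, acc2 unused)
linear ✗ (req ×2 used more than once (contraction); needs weakening: acc, ctr, env, key, val, req1, acc1, ctr1, env1, key1, val1, req2, acc2 unused)
affine ✗ (req ×2 used more than once (contraction))
relevant ✗ (needs weakening: acc, ctr, env, key, val, req1, acc1, ctr1, env1, key1, val1, req2, acc2 unused)
unrestricted ✓ (well-typed at T2 → T2 → T1 → T2 → T2 → T2 → T2 → (T3 → T3) → T3 → T3; no restrictions here)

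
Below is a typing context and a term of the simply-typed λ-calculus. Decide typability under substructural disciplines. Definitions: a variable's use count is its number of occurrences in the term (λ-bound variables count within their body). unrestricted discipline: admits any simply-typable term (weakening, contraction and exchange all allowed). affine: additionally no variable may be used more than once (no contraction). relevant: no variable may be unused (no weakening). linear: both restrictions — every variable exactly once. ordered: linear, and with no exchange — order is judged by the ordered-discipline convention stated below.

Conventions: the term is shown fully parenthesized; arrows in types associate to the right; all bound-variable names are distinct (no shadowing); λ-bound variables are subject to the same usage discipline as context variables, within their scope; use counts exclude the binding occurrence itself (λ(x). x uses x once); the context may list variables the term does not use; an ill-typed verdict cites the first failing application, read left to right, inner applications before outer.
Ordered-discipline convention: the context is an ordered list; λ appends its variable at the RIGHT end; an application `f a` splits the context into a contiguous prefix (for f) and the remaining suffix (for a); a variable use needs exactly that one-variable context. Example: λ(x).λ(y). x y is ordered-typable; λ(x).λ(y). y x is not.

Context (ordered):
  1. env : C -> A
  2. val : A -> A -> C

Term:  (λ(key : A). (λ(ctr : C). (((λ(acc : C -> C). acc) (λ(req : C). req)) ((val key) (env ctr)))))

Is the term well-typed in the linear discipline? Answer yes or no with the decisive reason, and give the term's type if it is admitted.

yes — env, val, key, ctr, acc, req: one use apiece; term : A -> C -> C
counts: env: 1, val: 1, key (λ-bound): 1, ctr (λ-bound): 1, acc (λ-bound): 1, req (λ-bound): 1
uses in reading order: acc, req, val, key, env, ctr
typing: ✓ — A -> C -> C
all disciplines: ordered ✗ · linear ✓ · affine ✓ · relevant ✓ · unrestricted ✓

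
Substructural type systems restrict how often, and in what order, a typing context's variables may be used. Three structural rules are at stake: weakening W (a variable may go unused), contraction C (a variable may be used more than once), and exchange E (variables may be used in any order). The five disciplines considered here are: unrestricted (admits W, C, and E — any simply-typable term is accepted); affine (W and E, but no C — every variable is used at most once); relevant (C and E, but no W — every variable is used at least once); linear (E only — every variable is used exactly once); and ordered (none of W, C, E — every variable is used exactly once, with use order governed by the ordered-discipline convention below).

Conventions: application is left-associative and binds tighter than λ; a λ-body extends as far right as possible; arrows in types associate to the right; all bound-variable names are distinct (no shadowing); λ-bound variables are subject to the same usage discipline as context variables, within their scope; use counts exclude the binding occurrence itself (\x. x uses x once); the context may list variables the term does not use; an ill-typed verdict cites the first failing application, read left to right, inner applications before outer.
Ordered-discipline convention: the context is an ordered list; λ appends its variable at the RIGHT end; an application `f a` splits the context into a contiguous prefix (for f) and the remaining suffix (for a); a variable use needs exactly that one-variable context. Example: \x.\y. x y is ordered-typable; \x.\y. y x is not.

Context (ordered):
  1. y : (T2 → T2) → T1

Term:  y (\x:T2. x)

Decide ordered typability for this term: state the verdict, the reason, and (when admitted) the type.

yes — y, x once each; derivable with no W/C/E; term : T1
usage: y: 1×; x [bound]: 1×
left-to-right use order: y, x
typing: the term checks, with type T1
per-discipline verdicts: ordered ✓ | linear ✓ | affine ✓ | relevant ✓ | unrestricted ✓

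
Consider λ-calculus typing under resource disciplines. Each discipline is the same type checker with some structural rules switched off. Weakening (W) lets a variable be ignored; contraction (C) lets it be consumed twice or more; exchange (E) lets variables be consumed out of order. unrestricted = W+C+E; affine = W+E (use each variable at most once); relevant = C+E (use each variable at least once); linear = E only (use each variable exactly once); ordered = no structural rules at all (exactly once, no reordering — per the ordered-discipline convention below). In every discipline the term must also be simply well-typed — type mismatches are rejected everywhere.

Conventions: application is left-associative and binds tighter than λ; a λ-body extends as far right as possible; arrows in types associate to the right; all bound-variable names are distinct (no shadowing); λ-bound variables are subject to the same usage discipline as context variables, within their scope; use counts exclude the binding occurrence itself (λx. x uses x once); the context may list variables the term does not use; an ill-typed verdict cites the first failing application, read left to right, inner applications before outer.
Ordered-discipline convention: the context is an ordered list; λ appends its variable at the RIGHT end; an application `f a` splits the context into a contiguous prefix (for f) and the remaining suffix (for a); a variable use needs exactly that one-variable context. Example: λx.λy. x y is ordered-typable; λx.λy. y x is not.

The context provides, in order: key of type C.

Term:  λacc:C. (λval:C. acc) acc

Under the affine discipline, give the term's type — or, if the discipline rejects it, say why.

not well-typed under affine — acc ×2 used more than once (contraction)
variable uses: key: 0, acc (bound): 2, val (bound): 0
use order (left to right): acc, acc
typing: well-typed at C -> C
across the five disciplines: ordered ✗; linear ✗; affine ✗; relevant ✗; unrestricted ✓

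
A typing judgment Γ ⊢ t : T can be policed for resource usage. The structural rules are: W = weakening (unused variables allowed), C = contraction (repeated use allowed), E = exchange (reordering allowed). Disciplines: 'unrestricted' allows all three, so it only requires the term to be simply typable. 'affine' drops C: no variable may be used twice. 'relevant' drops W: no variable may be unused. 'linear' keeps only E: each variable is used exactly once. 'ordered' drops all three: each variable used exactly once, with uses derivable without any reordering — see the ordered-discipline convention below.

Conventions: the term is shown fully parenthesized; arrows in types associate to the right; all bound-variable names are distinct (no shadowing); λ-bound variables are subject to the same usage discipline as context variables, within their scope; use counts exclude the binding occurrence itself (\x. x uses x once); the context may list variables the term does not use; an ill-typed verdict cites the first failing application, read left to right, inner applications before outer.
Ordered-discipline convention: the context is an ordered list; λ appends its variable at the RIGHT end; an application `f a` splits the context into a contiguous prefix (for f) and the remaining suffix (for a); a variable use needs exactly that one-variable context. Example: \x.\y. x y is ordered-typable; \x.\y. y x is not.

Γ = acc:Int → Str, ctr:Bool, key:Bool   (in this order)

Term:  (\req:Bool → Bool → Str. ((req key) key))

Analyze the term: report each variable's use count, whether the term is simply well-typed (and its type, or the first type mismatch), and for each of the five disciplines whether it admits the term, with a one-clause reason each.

counts: acc=0, ctr=0, key=2, req (λ-bound)=1
uses in reading order: req, key, key
typing: ✓ — (Bool → Bool → Str) → Str
ordered: ✗ — uses contraction: key ×2; acc, ctr left unused
linear: ✗ — uses contraction: key ×2; acc, ctr left unused
affine: ✗ — uses contraction: key ×2
relevant: ✗ — acc, ctr left unused
unrestricted: ✓ — typability at (Bool → Bool → Str) → Str is all that's needed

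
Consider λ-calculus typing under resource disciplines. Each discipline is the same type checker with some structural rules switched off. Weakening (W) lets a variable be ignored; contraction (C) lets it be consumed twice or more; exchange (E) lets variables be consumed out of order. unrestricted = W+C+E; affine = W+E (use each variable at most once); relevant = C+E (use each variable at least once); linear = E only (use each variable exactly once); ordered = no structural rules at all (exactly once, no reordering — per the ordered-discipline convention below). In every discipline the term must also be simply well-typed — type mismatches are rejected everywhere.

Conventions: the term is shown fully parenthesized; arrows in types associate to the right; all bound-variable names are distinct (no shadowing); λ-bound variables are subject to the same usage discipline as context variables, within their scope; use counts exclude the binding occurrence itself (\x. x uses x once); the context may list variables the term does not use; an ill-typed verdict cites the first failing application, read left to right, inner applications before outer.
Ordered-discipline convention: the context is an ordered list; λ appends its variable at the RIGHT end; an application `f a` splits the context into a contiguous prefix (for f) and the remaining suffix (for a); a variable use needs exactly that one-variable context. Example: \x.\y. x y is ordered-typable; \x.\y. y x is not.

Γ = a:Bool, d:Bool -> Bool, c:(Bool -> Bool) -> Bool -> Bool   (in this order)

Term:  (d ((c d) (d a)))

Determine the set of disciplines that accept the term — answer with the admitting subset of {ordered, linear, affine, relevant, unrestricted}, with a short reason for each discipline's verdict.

admitted by: relevant, unrestricted
use counts: a: 1×, d: 3×, c: 1×
order of uses: d, c, d, d, a
typing: the term checks, with type Bool
ordered: ✗ — uses contraction: d ×3
linear: ✗ — uses contraction: d ×3
affine: ✗ — uses contraction: d ×3
relevant: ✓ — a, d, c: all used, weakening unneeded
unrestricted: ✓ — well-typed at Bool; no restrictions here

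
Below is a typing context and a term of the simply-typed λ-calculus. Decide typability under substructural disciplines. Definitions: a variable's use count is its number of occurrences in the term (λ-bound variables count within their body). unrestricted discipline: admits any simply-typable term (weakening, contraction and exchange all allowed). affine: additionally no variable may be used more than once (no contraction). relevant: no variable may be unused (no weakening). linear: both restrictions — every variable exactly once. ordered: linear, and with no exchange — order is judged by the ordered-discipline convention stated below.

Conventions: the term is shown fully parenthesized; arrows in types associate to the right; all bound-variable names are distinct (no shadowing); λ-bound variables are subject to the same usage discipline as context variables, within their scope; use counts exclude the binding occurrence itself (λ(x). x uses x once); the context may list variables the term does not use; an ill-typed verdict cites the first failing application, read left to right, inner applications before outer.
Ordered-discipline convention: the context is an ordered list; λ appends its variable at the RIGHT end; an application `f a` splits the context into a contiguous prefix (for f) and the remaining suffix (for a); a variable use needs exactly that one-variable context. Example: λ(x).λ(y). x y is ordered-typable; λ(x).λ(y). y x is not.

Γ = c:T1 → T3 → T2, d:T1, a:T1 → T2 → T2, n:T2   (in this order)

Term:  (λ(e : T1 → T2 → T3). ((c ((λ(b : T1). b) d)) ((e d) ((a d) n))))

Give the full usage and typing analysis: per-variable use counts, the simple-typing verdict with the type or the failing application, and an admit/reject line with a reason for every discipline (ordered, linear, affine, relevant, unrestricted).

use counts: c=1; d=3; a=1; n=1; e (bound)=1; b (bound)=1
order of uses: c, b, d, e, d, a, d, n
typing: well-typed — term : (T1 → T2 → T3) → T2
ordered: ✗, repeated use of d ×3
linear: ✗, repeated use of d ×3
affine: ✗, repeated use of d ×3
relevant: ✓, every one of c, d, a, n, e, b appears
unrestricted: ✓, type-checks ((T1 → T2 → T3) → T2) and nothing is barred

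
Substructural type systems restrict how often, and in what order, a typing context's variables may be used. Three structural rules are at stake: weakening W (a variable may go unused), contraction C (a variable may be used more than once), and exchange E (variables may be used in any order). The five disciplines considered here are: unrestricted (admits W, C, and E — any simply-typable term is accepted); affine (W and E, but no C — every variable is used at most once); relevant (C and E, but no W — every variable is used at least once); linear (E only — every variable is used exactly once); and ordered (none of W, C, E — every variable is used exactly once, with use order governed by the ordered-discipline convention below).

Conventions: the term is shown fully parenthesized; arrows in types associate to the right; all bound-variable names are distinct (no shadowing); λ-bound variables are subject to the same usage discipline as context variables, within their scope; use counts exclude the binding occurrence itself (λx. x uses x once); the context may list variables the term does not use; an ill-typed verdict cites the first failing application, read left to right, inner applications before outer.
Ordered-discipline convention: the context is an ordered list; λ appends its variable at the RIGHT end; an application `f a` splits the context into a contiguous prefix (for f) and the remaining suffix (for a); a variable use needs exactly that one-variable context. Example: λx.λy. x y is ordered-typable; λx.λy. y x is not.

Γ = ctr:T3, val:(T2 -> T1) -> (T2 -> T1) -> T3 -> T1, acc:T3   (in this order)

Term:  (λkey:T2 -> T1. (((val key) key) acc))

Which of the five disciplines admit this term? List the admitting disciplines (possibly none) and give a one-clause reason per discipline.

accepted by: unrestricted
counts: ctr ×0, val ×1, acc ×1, key (λ-bound) ×2
uses in reading order: val, key, key, acc
typing: well-typed at (T2 -> T1) -> T1
ordered ✗ (key ×2 used more than once (contraction); unused: ctr — weakening required)
linear ✗ (key ×2 used more than once (contraction); unused: ctr — weakening required)
affine ✗ (key ×2 used more than once (contraction))
relevant ✗ (unused: ctr — weakening required)
unrestricted ✓ (type-checks ((T2 -> T1) -> T1) and nothing is barred)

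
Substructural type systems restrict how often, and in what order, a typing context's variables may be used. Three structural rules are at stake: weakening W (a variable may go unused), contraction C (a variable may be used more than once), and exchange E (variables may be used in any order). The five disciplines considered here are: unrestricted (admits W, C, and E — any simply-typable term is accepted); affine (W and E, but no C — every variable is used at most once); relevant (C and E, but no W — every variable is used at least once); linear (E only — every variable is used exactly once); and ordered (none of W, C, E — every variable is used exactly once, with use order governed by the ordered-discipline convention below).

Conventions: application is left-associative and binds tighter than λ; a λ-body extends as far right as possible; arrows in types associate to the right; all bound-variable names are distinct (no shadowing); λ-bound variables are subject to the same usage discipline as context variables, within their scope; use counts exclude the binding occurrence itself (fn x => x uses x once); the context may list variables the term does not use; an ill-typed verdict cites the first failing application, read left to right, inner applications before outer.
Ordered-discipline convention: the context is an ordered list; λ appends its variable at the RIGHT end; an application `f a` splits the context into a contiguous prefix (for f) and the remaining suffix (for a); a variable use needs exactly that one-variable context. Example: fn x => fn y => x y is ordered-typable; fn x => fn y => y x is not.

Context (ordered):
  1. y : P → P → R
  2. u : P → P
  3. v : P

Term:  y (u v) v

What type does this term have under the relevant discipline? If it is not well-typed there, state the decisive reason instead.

term : R
variable uses: y ×1, u ×1, v ×2
left-to-right use order: y, u, v, v
typing: well-typed at R
all disciplines: ordered ✗; linear ✗; affine ✗; relevant ✓; unrestricted ✓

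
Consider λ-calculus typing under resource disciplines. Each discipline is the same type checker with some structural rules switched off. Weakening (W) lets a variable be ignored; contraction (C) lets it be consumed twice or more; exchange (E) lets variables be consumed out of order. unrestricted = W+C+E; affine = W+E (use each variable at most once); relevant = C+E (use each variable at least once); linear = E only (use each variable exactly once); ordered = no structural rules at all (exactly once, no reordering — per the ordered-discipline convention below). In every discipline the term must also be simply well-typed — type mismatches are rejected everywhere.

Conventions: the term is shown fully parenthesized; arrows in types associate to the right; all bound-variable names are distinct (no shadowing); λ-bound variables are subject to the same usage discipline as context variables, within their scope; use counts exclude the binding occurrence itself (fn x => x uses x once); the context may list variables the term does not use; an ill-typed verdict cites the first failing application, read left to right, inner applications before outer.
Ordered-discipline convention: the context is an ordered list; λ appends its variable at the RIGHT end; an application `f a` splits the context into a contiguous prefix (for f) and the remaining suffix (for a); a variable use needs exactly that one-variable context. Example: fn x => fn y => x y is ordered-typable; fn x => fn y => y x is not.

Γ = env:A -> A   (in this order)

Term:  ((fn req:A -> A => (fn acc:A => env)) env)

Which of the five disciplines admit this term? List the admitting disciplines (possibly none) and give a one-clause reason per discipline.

admitted by: unrestricted
use counts: env=2; req (λ-bound)=0; acc (λ-bound)=0
left-to-right use order: env, env
typing: well-typed — term : A -> A -> A
ordered: ✗ — env ×2 used more than once (contraction); unused: req, acc — weakening required
linear: ✗ — env ×2 used more than once (contraction); unused: req, acc — weakening required
affine: ✗ — env ×2 used more than once (contraction)
relevant: ✗ — unused: req, acc — weakening required
unrestricted: ✓ — typability at A -> A -> A is all that's needed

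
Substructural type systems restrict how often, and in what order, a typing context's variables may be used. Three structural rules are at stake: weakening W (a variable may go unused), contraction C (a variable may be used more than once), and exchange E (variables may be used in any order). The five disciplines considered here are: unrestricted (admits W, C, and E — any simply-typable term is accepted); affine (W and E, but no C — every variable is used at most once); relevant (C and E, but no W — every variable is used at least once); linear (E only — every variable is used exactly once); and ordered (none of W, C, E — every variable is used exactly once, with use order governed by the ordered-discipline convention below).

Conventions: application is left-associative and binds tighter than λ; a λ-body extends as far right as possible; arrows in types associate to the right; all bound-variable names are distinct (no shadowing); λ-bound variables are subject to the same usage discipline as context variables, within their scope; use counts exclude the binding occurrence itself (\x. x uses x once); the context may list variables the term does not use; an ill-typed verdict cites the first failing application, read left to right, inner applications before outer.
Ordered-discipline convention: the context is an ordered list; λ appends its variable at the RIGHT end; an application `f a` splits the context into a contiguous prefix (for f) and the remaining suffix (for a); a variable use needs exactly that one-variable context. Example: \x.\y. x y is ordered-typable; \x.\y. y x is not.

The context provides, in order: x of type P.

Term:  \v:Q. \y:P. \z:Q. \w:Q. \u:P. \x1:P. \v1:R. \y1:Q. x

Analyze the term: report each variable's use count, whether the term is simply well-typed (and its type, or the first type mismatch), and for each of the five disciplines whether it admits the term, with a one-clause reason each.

variable uses: x: 1; v [bound]: 0; y [bound]: 0; z [bound]: 0; w [bound]: 0; u [bound]: 0; x1 [bound]: 0; v1 [bound]: 0; y1 [bound]: 0
use order (left to right): x
typing: the term checks, with type Q → P → Q → Q → P → P → R → Q → P
ordered ✗ (unused: v, y, z, w, u, x1, v1, y1 — weakening required)
linear ✗ (unused: v, y, z, w, u, x1, v1, y1 — weakening required)
affine ✓ (none of x, v, y, z, w, u, x1, v1, y1 used more than once)
relevant ✗ (unused: v, y, z, w, u, x1, v1, y1 — weakening required)
unrestricted ✓ (type-checks (Q → P → Q → Q → P → P → R → Q → P) and nothing is barred)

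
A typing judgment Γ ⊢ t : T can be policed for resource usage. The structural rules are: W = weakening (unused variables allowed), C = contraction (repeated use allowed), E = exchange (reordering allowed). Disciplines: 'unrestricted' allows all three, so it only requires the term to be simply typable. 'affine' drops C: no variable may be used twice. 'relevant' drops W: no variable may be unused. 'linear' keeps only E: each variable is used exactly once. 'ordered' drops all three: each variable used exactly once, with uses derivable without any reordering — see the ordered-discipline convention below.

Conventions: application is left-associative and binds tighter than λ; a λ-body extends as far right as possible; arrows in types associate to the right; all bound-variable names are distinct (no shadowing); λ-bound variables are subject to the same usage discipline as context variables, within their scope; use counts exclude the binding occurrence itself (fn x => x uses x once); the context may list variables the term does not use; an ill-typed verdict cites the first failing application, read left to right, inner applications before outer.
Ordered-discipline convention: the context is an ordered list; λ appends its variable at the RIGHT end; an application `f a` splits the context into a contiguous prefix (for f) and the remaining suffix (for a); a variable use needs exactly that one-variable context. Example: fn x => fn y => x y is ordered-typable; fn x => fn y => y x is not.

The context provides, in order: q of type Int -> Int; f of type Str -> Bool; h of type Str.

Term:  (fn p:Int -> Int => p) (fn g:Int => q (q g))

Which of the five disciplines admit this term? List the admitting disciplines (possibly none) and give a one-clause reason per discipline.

admitted by: unrestricted
counts: q=2, f=0, h=0, p [bound]=1, g [bound]=1
order of uses: p, q, q, g
typing: ✓ — Int -> Int
ordered: ✗ — needs contraction — q ×2; unused: f, h — weakening required
linear: ✗ — needs contraction — q ×2; unused: f, h — weakening required
affine: ✗ — needs contraction — q ×2
relevant: ✗ — unused: f, h — weakening required
unrestricted: ✓ — simply typable at Int -> Int; W, C, E all held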